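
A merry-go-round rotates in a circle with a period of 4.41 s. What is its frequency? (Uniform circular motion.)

f = 1/T = 1/4.41 = 0.2268 Hz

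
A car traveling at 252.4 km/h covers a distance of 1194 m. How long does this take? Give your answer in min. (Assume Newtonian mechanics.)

v = 252.4 km/h × 0.2777777777777778 = 70.1111 m/s
t = d / v = 1194 / 70.1111 = 17.0301 s
t = 17.0301 s / 60.0 = 0.2838 min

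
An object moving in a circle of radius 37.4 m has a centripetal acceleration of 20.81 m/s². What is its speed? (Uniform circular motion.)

v = √(a_c × r) = √(20.81 × 37.4) = 27.9 m/s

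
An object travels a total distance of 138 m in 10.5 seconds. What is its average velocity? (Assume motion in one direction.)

v_avg = Δd / Δt = 138 / 10.5 = 13.14 m/s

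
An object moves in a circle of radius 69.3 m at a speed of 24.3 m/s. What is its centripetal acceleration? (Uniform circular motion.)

a_c = v²/r = 24.3²/69.3 = 590.49/69.3 = 8.52 m/s²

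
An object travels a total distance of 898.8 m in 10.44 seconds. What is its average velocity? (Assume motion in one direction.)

v_avg = Δd / Δt = 898.8 / 10.44 = 86.09 m/s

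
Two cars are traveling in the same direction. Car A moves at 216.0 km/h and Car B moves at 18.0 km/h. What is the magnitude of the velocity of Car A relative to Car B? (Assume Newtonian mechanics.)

v_rel = |v_A - v_B| = |216.0 - 18.0| = 198.0 km/h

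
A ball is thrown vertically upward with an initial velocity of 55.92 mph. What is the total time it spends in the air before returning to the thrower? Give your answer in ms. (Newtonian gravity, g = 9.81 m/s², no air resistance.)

v₀ = 55.92 mph × 0.44704 = 24.9985 m/s
t_total = 2 × v₀ / g = 2 × 24.9985 / 9.81 = 5.09653 s
t_total = 5.09653 s / 0.001 = 5097 ms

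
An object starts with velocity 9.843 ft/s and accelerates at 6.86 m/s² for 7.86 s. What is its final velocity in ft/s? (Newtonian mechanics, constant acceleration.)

v₀ = 9.843 ft/s × 0.3048 = 3.00015 m/s
v = v₀ + a × t = 3.00015 + 6.86 × 7.86 = 56.9198 m/s
v = 56.9198 m/s / 0.3048 = 186.7 ft/s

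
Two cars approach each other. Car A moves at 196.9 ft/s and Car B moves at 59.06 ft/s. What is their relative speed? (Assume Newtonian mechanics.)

v_rel = v_A + v_B = 196.9 + 59.06 = 255.96 ft/s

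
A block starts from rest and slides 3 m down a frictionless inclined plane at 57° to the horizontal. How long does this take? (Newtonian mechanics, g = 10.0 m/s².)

a = g sin(θ) = 10.0 × sin(57°) = 8.3867 m/s²
t = √(2d/a) = √(2 × 3 / 8.3867) = 0.85 s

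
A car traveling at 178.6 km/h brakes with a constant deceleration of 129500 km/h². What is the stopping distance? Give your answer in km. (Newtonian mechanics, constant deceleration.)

v₀ = 178.6 km/h × 0.2777777777777778 = 49.6111 m/s
a = 129500 km/h² × 7.716049382716049e-05 = 9.99228 m/s²
d = v₀² / (2a) = 49.6111² / (2 × 9.99228) = 2461.26 / 19.9846 = 123.158 m
d = 123.158 m / 1000.0 = 0.1232 km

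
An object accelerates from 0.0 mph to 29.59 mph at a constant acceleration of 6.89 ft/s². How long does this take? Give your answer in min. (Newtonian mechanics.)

v₀ = 0.0 mph × 0.44704 = 0.0 m/s
v = 29.59 mph × 0.44704 = 13.2279 m/s
a = 6.89 ft/s² × 0.3048 = 2.10007 m/s²
t = (v - v₀) / a = (13.2279 - 0.0) / 2.10007 = 6.29879 s
t = 6.29879 s / 60.0 = 0.105 min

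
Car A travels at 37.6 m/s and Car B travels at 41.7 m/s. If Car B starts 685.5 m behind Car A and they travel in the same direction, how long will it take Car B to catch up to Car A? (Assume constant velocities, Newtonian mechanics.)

Relative speed: v_rel = 41.7 - 37.6 = 4.1 m/s
Time to catch: t = d₀/v_rel = 685.5/4.1 = 167.2 s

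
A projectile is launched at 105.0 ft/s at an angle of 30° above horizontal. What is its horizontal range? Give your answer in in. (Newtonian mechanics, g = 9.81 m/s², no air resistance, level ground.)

v₀ = 105.0 ft/s × 0.3048 = 32.004 m/s
R = v₀² × sin(2θ) / g = 32.004² × sin(2 × 30°) / 9.81 = 1024.26 × 0.866025 / 9.81 = 90.4215 m
R = 90.4215 m / 0.0254 = 3560 in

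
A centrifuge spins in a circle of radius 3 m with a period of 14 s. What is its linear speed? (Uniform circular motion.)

v = 2πr/T = 2π×3/14 = 1.35 m/s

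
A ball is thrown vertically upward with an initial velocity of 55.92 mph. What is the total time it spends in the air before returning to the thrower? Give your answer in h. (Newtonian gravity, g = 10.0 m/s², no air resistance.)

v₀ = 55.92 mph × 0.44704 = 24.9985 m/s
t_total = 2 × v₀ / g = 2 × 24.9985 / 10.0 = 4.9997 s
t_total = 4.9997 s / 3600.0 = 0.001389 h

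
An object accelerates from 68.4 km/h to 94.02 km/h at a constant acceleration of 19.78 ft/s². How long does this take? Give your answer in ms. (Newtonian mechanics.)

v₀ = 68.4 km/h × 0.2777777777777778 = 19.0 m/s
v = 94.02 km/h × 0.2777777777777778 = 26.1167 m/s
a = 19.78 ft/s² × 0.3048 = 6.02894 m/s²
t = (v - v₀) / a = (26.1167 - 19.0) / 6.02894 = 1.18042 s
t = 1.18042 s / 0.001 = 1180 ms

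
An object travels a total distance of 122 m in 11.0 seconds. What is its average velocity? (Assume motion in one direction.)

v_avg = Δd / Δt = 122 / 11.0 = 11.09 m/s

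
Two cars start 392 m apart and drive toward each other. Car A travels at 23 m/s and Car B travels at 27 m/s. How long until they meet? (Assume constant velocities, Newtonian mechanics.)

Combined speed: v_combined = 23 + 27 = 50 m/s
Time to meet: t = d/v_combined = 392/50 = 7.84 s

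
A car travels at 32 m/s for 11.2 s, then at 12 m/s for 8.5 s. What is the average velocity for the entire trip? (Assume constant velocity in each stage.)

d₁ = v₁t₁ = 32 × 11.2 = 358.4 m
d₂ = v₂t₂ = 12 × 8.5 = 102.0 m
d_total = 460.4 m, t_total = 19.7 s
v_avg = d_total/t_total = 460.4/19.7 = 23.37 m/s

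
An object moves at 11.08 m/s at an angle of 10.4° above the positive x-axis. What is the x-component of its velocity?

vₓ = v cos(θ) = 11.08 × cos(10.4°) = 10.9 m/s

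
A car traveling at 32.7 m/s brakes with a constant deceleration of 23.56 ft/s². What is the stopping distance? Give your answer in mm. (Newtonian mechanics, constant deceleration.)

a = 23.56 ft/s² × 0.3048 = 7.18109 m/s²
d = v₀² / (2a) = 32.7² / (2 × 7.18109) = 1069.29 / 14.3622 = 74.4517 m
d = 74.4517 m / 0.001 = 74450 mm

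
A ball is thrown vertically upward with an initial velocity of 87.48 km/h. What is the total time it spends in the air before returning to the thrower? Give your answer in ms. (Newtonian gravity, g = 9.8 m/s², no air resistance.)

v₀ = 87.48 km/h × 0.2777777777777778 = 24.3 m/s
t_total = 2 × v₀ / g = 2 × 24.3 / 9.8 = 4.95918 s
t_total = 4.95918 s / 0.001 = 4959 ms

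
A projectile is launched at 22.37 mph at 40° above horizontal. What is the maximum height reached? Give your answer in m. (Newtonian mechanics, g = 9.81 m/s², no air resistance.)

v₀ = 22.37 mph × 0.44704 = 10.0003 m/s
H = v₀² × sin²(θ) / (2g) = 10.0003² × sin(40°)² / (2 × 9.81) = 100.006 × 0.413176 / 19.62 = 2.106 m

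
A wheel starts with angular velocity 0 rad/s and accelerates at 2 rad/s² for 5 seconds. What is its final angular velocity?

ω = ω₀ + αt = 0 + 2 × 5 = 10 rad/s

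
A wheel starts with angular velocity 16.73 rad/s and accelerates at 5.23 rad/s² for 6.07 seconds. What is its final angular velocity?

ω = ω₀ + αt = 16.73 + 5.23 × 6.07 = 48.48 rad/s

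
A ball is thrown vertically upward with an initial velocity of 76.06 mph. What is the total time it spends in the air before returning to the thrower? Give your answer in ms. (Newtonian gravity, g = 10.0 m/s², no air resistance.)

v₀ = 76.06 mph × 0.44704 = 34.0019 m/s
t_total = 2 × v₀ / g = 2 × 34.0019 / 10.0 = 6.80038 s
t_total = 6.80038 s / 0.001 = 6800 ms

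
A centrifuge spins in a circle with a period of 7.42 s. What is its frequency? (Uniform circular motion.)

f = 1/T = 1/7.42 = 0.1348 Hz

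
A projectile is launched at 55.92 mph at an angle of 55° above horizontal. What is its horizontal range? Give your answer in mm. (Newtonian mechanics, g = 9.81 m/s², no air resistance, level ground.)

v₀ = 55.92 mph × 0.44704 = 24.9985 m/s
R = v₀² × sin(2θ) / g = 24.9985² × sin(2 × 55°) / 9.81 = 624.925 × 0.939693 / 9.81 = 59.8611 m
R = 59.8611 m / 0.001 = 59860 mm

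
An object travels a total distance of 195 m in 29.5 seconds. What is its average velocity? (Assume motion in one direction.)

v_avg = Δd / Δt = 195 / 29.5 = 6.61 m/s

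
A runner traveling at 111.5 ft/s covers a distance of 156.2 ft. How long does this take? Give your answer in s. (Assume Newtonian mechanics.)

d = 156.2 ft × 0.3048 = 47.6098 m
v = 111.5 ft/s × 0.3048 = 33.9852 m/s
t = d / v = 47.6098 / 33.9852 = 1.401 s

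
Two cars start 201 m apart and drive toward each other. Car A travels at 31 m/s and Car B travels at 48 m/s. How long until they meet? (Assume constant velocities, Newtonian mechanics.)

Combined speed: v_combined = 31 + 48 = 79 m/s
Time to meet: t = d/v_combined = 201/79 = 2.54 s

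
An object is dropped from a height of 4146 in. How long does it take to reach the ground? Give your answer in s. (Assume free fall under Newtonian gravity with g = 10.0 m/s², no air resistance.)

h = 4146 in × 0.0254 = 105.308 m
t = √(2h/g) = √(2 × 105.308 / 10.0) = 4.589 s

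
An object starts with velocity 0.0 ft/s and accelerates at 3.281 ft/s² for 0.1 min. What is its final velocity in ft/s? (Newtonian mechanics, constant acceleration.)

v₀ = 0.0 ft/s × 0.3048 = 0.0 m/s
a = 3.281 ft/s² × 0.3048 = 1.00005 m/s²
t = 0.1 min × 60.0 = 6.0 s
v = v₀ + a × t = 0.0 + 1.00005 × 6.0 = 6.0003 m/s
v = 6.0003 m/s / 0.3048 = 19.69 ft/s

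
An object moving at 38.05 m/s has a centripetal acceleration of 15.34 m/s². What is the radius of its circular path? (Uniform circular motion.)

r = v²/a_c = 38.05²/15.34 = 94.38 m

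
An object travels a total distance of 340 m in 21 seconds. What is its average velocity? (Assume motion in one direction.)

v_avg = Δd / Δt = 340 / 21 = 16.19 m/s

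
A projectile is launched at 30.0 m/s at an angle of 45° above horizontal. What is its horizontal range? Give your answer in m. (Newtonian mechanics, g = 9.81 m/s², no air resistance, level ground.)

R = v₀² × sin(2θ) / g = 30.0² × sin(2 × 45°) / 9.81 = 900.0 × 1.0 / 9.81 = 91.74 m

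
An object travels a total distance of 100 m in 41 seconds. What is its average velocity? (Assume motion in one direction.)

v_avg = Δd / Δt = 100 / 41 = 2.44 m/s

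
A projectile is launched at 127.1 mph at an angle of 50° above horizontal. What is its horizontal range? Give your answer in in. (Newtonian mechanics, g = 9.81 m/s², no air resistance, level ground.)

v₀ = 127.1 mph × 0.44704 = 56.8188 m/s
R = v₀² × sin(2θ) / g = 56.8188² × sin(2 × 50°) / 9.81 = 3228.38 × 0.984808 / 9.81 = 324.091 m
R = 324.091 m / 0.0254 = 12760 in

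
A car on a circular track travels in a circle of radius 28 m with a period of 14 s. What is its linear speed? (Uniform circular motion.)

v = 2πr/T = 2π×28/14 = 12.57 m/s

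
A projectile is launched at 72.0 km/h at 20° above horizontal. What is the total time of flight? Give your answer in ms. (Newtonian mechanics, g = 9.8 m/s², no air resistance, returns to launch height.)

v₀ = 72.0 km/h × 0.2777777777777778 = 20.0 m/s
T = 2 × v₀ × sin(θ) / g = 2 × 20.0 × sin(20°) / 9.8 = 2 × 20.0 × 0.34202 / 9.8 = 1.396 s
T = 1.396 s / 0.001 = 1396 ms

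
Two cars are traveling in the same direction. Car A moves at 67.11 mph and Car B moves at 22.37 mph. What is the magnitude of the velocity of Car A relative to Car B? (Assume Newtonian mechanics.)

v_rel = |v_A - v_B| = |67.11 - 22.37| = 44.74 mph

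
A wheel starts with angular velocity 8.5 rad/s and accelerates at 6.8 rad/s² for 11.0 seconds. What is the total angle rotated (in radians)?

θ = ω₀t + ½αt² = 8.5×11.0 + ½×6.8×11.0² = 504.9 rad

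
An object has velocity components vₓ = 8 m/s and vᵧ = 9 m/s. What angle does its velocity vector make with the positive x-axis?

θ = arctan(vᵧ/vₓ) = arctan(9/8) = 48.37°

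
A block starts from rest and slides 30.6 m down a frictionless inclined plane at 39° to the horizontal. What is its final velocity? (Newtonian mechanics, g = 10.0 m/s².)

a = g sin(θ) = 10.0 × sin(39°) = 6.2932 m/s²
v = √(2ad) = √(2 × 6.2932 × 30.6) = 19.63 m/s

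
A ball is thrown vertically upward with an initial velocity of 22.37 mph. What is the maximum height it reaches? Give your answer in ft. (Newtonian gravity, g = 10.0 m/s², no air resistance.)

v₀ = 22.37 mph × 0.44704 = 10.0003 m/s
h_max = v₀² / (2g) = 10.0003² / (2 × 10.0) = 100.006 / 20.0 = 5.0003 m
h_max = 5.0003 m / 0.3048 = 16.41 ft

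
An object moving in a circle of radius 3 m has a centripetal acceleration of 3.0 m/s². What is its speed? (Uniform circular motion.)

v = √(a_c × r) = √(3.0 × 3) = 3.0 m/s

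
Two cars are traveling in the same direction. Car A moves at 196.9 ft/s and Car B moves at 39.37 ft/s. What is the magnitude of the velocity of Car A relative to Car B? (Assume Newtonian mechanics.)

v_rel = |v_A - v_B| = |196.9 - 39.37| = 157.53 ft/s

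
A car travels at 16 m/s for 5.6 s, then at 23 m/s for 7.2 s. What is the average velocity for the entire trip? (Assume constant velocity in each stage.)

d₁ = v₁t₁ = 16 × 5.6 = 89.6 m
d₂ = v₂t₂ = 23 × 7.2 = 165.6 m
d_total = 255.2 m, t_total = 12.8 s
v_avg = d_total/t_total = 255.2/12.8 = 19.94 m/s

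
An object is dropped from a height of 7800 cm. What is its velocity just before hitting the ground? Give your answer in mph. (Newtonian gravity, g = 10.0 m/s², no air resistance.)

h = 7800 cm × 0.01 = 78.0 m
v = √(2gh) = √(2 × 10.0 × 78.0) = 39.4968 m/s
v = 39.4968 m/s / 0.44704 = 88.35 mph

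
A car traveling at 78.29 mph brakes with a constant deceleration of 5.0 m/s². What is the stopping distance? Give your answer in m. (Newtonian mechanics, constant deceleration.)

v₀ = 78.29 mph × 0.44704 = 34.9988 m/s
d = v₀² / (2a) = 34.9988² / (2 × 5.0) = 1224.92 / 10.0 = 122.5 m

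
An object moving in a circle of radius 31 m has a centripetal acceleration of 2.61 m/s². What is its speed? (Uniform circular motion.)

v = √(a_c × r) = √(2.61 × 31) = 8.99 m/s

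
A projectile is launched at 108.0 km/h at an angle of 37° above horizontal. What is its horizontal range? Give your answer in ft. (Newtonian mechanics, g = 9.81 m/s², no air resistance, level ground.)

v₀ = 108.0 km/h × 0.2777777777777778 = 30.0 m/s
R = v₀² × sin(2θ) / g = 30.0² × sin(2 × 37°) / 9.81 = 900.0 × 0.961262 / 9.81 = 88.1892 m
R = 88.1892 m / 0.3048 = 289.3 ft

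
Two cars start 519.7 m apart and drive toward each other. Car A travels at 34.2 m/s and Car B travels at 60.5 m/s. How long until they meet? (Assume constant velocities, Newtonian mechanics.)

Combined speed: v_combined = 34.2 + 60.5 = 94.7 m/s
Time to meet: t = d/v_combined = 519.7/94.7 = 5.49 s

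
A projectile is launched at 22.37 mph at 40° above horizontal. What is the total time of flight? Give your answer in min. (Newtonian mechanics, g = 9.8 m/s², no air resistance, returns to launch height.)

v₀ = 22.37 mph × 0.44704 = 10.0003 m/s
T = 2 × v₀ × sin(θ) / g = 2 × 10.0003 × sin(40°) / 9.8 = 2 × 10.0003 × 0.642788 / 9.8 = 1.31185 s
T = 1.31185 s / 60.0 = 0.02186 min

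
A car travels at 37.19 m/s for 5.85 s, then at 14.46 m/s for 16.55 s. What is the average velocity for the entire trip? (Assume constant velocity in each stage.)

d₁ = v₁t₁ = 37.19 × 5.85 = 217.5615 m
d₂ = v₂t₂ = 14.46 × 16.55 = 239.313 m
d_total = 456.8745 m, t_total = 22.4 s
v_avg = d_total/t_total = 456.8745/22.4 = 20.4 m/s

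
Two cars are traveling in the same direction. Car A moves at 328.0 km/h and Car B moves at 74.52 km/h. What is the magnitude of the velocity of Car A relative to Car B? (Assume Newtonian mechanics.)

v_rel = |v_A - v_B| = |328.0 - 74.52| = 253.48 km/h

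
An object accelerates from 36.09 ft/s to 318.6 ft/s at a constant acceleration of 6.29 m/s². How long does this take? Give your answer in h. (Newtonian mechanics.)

v₀ = 36.09 ft/s × 0.3048 = 11.0002 m/s
v = 318.6 ft/s × 0.3048 = 97.1093 m/s
t = (v - v₀) / a = (97.1093 - 11.0002) / 6.29 = 13.6898 s
t = 13.6898 s / 3600.0 = 0.003803 h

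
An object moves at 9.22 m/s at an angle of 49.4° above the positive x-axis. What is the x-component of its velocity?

vₓ = v cos(θ) = 9.22 × cos(49.4°) = 6.0 m/s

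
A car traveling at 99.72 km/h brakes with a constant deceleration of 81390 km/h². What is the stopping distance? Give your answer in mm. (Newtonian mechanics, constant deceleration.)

v₀ = 99.72 km/h × 0.2777777777777778 = 27.7 m/s
a = 81390 km/h² × 7.716049382716049e-05 = 6.28009 m/s²
d = v₀² / (2a) = 27.7² / (2 × 6.28009) = 767.29 / 12.5602 = 61.089 m
d = 61.089 m / 0.001 = 61090 mm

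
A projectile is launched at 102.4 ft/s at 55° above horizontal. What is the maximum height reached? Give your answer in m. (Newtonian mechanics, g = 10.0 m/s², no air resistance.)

v₀ = 102.4 ft/s × 0.3048 = 31.2115 m/s
H = v₀² × sin²(θ) / (2g) = 31.2115² × sin(55°)² / (2 × 10.0) = 974.158 × 0.67101 / 20.0 = 32.68 m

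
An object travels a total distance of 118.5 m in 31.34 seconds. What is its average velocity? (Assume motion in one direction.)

v_avg = Δd / Δt = 118.5 / 31.34 = 3.78 m/s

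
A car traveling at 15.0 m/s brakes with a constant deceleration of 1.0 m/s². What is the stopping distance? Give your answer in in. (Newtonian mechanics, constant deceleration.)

d = v₀² / (2a) = 15.0² / (2 × 1.0) = 225.0 / 2.0 = 112.5 m
d = 112.5 m / 0.0254 = 4429 in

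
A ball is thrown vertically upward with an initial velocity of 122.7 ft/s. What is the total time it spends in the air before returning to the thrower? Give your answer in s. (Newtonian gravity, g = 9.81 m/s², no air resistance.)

v₀ = 122.7 ft/s × 0.3048 = 37.399 m/s
t_total = 2 × v₀ / g = 2 × 37.399 / 9.81 = 7.625 s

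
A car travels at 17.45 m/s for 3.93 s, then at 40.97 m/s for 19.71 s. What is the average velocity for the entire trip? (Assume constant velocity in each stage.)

d₁ = v₁t₁ = 17.45 × 3.93 = 68.5785 m
d₂ = v₂t₂ = 40.97 × 19.71 = 807.5187 m
d_total = 876.0972 m, t_total = 23.64 s
v_avg = d_total/t_total = 876.0972/23.64 = 37.06 m/s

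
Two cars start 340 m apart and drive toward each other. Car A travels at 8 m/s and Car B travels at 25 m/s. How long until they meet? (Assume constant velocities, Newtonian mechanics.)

Combined speed: v_combined = 8 + 25 = 33 m/s
Time to meet: t = d/v_combined = 340/33 = 10.3 s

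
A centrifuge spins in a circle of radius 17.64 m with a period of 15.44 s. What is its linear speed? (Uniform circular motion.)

v = 2πr/T = 2π×17.64/15.44 = 7.18 m/s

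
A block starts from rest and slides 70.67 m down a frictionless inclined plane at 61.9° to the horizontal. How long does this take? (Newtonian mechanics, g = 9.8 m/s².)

a = g sin(θ) = 9.8 × sin(61.9°) = 8.6448 m/s²
t = √(2d/a) = √(2 × 70.67 / 8.6448) = 4.04 s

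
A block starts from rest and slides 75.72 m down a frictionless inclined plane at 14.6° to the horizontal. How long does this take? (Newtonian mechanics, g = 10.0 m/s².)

a = g sin(θ) = 10.0 × sin(14.6°) = 2.5207 m/s²
t = √(2d/a) = √(2 × 75.72 / 2.5207) = 7.75 s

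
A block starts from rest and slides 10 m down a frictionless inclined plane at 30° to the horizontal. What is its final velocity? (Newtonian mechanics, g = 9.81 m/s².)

a = g sin(θ) = 9.81 × sin(30°) = 4.905 m/s²
v = √(2ad) = √(2 × 4.905 × 10) = 9.9 m/s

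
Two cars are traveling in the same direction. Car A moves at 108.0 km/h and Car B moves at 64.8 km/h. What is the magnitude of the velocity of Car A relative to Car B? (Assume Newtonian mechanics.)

v_rel = |v_A - v_B| = |108.0 - 64.8| = 43.2 km/h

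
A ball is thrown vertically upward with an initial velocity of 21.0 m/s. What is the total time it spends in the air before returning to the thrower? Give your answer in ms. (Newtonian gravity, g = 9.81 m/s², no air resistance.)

t_total = 2 × v₀ / g = 2 × 21.0 / 9.81 = 4.28135 s
t_total = 4.28135 s / 0.001 = 4281 ms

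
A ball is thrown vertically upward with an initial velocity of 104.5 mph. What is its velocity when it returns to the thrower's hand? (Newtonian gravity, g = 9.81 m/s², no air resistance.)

By conservation of energy (no air resistance), the ball returns to the throw height with the same speed as launch, but directed downward.
|v_ground| = v₀ = 104.5 mph
v_ground = 104.5 mph (downward)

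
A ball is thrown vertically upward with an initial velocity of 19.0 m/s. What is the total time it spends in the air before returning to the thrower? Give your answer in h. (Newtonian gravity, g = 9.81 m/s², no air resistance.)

t_total = 2 × v₀ / g = 2 × 19.0 / 9.81 = 3.8736 s
t_total = 3.8736 s / 3600.0 = 0.001076 h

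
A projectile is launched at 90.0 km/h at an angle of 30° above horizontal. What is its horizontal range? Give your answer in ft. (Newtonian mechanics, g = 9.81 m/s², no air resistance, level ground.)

v₀ = 90.0 km/h × 0.2777777777777778 = 25.0 m/s
R = v₀² × sin(2θ) / g = 25.0² × sin(2 × 30°) / 9.81 = 625.0 × 0.866025 / 9.81 = 55.1749 m
R = 55.1749 m / 0.3048 = 181.0 ft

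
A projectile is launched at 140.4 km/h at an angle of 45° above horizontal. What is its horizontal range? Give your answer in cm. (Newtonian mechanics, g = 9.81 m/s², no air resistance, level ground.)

v₀ = 140.4 km/h × 0.2777777777777778 = 39.0 m/s
R = v₀² × sin(2θ) / g = 39.0² × sin(2 × 45°) / 9.81 = 1521.0 × 1.0 / 9.81 = 155.046 m
R = 155.046 m / 0.01 = 15500 cm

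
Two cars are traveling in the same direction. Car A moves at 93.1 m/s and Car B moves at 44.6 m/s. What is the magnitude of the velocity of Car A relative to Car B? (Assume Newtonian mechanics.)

v_rel = |v_A - v_B| = |93.1 - 44.6| = 48.5 m/s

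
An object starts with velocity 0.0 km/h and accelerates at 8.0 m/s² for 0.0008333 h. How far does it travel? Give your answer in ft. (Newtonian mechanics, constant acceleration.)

v₀ = 0.0 km/h × 0.2777777777777778 = 0.0 m/s
t = 0.0008333 h × 3600.0 = 2.99988 s
d = v₀ × t + ½ × a × t² = 0.0 × 2.99988 + 0.5 × 8.0 × 2.99988² = 35.9971 m
d = 35.9971 m / 0.3048 = 118.1 ft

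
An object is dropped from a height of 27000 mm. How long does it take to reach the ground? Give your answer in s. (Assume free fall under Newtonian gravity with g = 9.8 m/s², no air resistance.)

h = 27000 mm × 0.001 = 27.0 m
t = √(2h/g) = √(2 × 27.0 / 9.8) = 2.347 s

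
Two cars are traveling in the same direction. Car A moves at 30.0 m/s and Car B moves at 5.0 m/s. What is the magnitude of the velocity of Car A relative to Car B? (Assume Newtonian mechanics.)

v_rel = |v_A - v_B| = |30.0 - 5.0| = 25.0 m/s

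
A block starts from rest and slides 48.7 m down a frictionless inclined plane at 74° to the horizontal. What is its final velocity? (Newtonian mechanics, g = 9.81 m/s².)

a = g sin(θ) = 9.81 × sin(74°) = 9.43 m/s²
v = √(2ad) = √(2 × 9.43 × 48.7) = 30.31 m/s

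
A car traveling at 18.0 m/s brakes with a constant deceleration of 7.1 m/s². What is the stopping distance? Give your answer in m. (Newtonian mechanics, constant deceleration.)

d = v₀² / (2a) = 18.0² / (2 × 7.1) = 324.0 / 14.2 = 22.82 m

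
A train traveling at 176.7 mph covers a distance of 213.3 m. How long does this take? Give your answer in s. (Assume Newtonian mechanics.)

v = 176.7 mph × 0.44704 = 78.992 m/s
t = d / v = 213.3 / 78.992 = 2.7 s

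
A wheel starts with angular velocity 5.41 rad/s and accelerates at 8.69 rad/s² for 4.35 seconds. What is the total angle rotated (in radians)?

θ = ω₀t + ½αt² = 5.41×4.35 + ½×8.69×4.35² = 105.75 rad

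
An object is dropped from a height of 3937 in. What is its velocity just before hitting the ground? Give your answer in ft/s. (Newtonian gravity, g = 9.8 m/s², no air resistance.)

h = 3937 in × 0.0254 = 99.9998 m
v = √(2gh) = √(2 × 9.8 × 99.9998) = 44.2718 m/s
v = 44.2718 m/s / 0.3048 = 145.2 ft/s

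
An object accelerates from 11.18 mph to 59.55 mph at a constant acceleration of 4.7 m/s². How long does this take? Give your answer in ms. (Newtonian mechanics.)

v₀ = 11.18 mph × 0.44704 = 4.99791 m/s
v = 59.55 mph × 0.44704 = 26.6212 m/s
t = (v - v₀) / a = (26.6212 - 4.99791) / 4.7 = 4.6007 s
t = 4.6007 s / 0.001 = 4601 ms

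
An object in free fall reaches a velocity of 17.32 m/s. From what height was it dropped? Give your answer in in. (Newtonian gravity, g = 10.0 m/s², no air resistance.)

h = v² / (2g) = 17.32² / (2 × 10.0) = 14.9991 m
h = 14.9991 m / 0.0254 = 590.5 in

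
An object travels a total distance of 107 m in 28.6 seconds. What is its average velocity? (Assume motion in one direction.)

v_avg = Δd / Δt = 107 / 28.6 = 3.74 m/s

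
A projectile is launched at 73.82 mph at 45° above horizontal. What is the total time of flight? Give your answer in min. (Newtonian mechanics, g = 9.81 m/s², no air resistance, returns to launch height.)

v₀ = 73.82 mph × 0.44704 = 33.0005 m/s
T = 2 × v₀ × sin(θ) / g = 2 × 33.0005 × sin(45°) / 9.81 = 2 × 33.0005 × 0.707107 / 9.81 = 4.75737 s
T = 4.75737 s / 60.0 = 0.07929 min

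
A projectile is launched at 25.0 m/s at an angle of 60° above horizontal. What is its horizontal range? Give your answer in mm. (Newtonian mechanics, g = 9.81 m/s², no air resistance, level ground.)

R = v₀² × sin(2θ) / g = 25.0² × sin(2 × 60°) / 9.81 = 625.0 × 0.866025 / 9.81 = 55.1749 m
R = 55.1749 m / 0.001 = 55170 mm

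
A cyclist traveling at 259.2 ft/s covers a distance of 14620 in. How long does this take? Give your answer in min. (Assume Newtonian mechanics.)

d = 14620 in × 0.0254 = 371.348 m
v = 259.2 ft/s × 0.3048 = 79.0042 m/s
t = d / v = 371.348 / 79.0042 = 4.70036 s
t = 4.70036 s / 60.0 = 0.07834 min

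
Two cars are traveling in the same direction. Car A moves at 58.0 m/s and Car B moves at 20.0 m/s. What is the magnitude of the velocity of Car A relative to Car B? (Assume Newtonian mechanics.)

v_rel = |v_A - v_B| = |58.0 - 20.0| = 38.0 m/s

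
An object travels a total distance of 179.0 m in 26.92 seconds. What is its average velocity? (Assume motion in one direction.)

v_avg = Δd / Δt = 179.0 / 26.92 = 6.65 m/s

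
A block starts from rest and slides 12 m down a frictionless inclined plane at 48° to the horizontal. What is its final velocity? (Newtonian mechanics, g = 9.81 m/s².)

a = g sin(θ) = 9.81 × sin(48°) = 7.2903 m/s²
v = √(2ad) = √(2 × 7.2903 × 12) = 13.23 m/s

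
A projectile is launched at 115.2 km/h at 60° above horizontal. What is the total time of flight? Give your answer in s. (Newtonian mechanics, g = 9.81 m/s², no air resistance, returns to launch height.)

v₀ = 115.2 km/h × 0.2777777777777778 = 32.0 m/s
T = 2 × v₀ × sin(θ) / g = 2 × 32.0 × sin(60°) / 9.81 = 2 × 32.0 × 0.866025 / 9.81 = 5.65 s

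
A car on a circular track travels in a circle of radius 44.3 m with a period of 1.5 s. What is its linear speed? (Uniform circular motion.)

v = 2πr/T = 2π×44.3/1.5 = 185.56 m/s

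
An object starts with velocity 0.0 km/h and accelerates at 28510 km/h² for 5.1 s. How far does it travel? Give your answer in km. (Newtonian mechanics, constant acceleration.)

v₀ = 0.0 km/h × 0.2777777777777778 = 0.0 m/s
a = 28510 km/h² × 7.716049382716049e-05 = 2.19985 m/s²
d = v₀ × t + ½ × a × t² = 0.0 × 5.1 + 0.5 × 2.19985 × 5.1² = 28.609 m
d = 28.609 m / 1000.0 = 0.02861 km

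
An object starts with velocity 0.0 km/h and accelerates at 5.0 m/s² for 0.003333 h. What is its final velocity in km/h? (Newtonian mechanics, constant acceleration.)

v₀ = 0.0 km/h × 0.2777777777777778 = 0.0 m/s
t = 0.003333 h × 3600.0 = 11.9988 s
v = v₀ + a × t = 0.0 + 5.0 × 11.9988 = 59.994 m/s
v = 59.994 m/s / 0.2777777777777778 = 216.0 km/h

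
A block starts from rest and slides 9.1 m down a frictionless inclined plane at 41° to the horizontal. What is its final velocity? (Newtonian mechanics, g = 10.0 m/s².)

a = g sin(θ) = 10.0 × sin(41°) = 6.5606 m/s²
v = √(2ad) = √(2 × 6.5606 × 9.1) = 10.93 m/s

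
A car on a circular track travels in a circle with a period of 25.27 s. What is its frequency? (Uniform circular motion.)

f = 1/T = 1/25.27 = 0.0396 Hz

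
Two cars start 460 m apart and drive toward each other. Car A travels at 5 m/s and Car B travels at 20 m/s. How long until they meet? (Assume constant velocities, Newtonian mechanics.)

Combined speed: v_combined = 5 + 20 = 25 m/s
Time to meet: t = d/v_combined = 460/25 = 18.4 s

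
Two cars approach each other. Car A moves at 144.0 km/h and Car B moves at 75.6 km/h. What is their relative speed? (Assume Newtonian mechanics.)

v_rel = v_A + v_B = 144.0 + 75.6 = 219.6 km/h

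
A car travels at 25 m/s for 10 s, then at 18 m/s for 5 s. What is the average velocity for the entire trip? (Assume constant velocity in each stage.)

d₁ = v₁t₁ = 25 × 10 = 250 m
d₂ = v₂t₂ = 18 × 5 = 90 m
d_total = 340 m, t_total = 15 s
v_avg = d_total/t_total = 340/15 = 22.67 m/s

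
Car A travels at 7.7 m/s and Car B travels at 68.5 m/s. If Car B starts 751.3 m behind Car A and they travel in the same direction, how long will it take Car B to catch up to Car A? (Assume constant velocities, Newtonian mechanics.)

Relative speed: v_rel = 68.5 - 7.7 = 60.8 m/s
Time to catch: t = d₀/v_rel = 751.3/60.8 = 12.36 s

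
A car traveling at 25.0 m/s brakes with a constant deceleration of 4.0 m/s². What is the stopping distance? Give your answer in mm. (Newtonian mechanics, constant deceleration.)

d = v₀² / (2a) = 25.0² / (2 × 4.0) = 625.0 / 8.0 = 78.125 m
d = 78.125 m / 0.001 = 78120 mm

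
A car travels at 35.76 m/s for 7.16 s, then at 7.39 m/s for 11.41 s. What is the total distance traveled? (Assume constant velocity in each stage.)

d₁ = v₁t₁ = 35.76 × 7.16 = 256.0416 m
d₂ = v₂t₂ = 7.39 × 11.41 = 84.3199 m
d_total = 256.0416 + 84.3199 = 340.36 m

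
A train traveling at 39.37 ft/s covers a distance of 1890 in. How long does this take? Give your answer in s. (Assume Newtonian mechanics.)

d = 1890 in × 0.0254 = 48.006 m
v = 39.37 ft/s × 0.3048 = 11.99998 m/s
t = d / v = 48.006 / 11.99998 = 4.001 s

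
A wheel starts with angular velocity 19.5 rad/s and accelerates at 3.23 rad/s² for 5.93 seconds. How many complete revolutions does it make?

θ = ω₀t + ½αt² = 19.5×5.93 + ½×3.23×5.93² = 172.4263135 rad
Total revolutions = θ/(2π) = 172.4263135/(2π) = 27.44
Complete revolutions = ⌊27.44⌋ = 27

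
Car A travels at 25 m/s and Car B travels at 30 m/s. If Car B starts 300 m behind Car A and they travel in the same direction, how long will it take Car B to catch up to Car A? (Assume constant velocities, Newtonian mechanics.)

Relative speed: v_rel = 30 - 25 = 5 m/s
Time to catch: t = d₀/v_rel = 300/5 = 60.0 s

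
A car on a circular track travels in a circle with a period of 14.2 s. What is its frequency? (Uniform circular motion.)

f = 1/T = 1/14.2 = 0.0704 Hz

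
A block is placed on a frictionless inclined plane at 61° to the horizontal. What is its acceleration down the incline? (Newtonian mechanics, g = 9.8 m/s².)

a = g sin(θ) = 9.8 × sin(61°) = 9.8 × 0.8746 = 8.57 m/s²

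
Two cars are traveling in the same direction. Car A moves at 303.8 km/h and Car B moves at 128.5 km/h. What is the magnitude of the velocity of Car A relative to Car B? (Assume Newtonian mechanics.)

v_rel = |v_A - v_B| = |303.8 - 128.5| = 175.3 km/h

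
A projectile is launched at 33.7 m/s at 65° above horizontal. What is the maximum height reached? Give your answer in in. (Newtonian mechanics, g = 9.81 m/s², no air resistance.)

H = v₀² × sin²(θ) / (2g) = 33.7² × sin(65°)² / (2 × 9.81) = 1135.69 × 0.821394 / 19.62 = 47.5458 m
H = 47.5458 m / 0.0254 = 1872 in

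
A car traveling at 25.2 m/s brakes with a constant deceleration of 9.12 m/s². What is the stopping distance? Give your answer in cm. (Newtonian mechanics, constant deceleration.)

d = v₀² / (2a) = 25.2² / (2 × 9.12) = 635.04 / 18.24 = 34.8158 m
d = 34.8158 m / 0.01 = 3482 cm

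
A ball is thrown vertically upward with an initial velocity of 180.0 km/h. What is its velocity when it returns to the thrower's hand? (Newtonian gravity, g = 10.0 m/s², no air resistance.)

By conservation of energy (no air resistance), the ball returns to the throw height with the same speed as launch, but directed downward.
|v_ground| = v₀ = 180.0 km/h
v_ground = 180.0 km/h (downward)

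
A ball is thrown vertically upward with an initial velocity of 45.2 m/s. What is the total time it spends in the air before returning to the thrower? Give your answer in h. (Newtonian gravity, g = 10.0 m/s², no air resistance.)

t_total = 2 × v₀ / g = 2 × 45.2 / 10.0 = 9.04 s
t_total = 9.04 s / 3600.0 = 0.002511 h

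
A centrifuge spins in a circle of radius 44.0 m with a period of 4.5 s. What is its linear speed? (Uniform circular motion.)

v = 2πr/T = 2π×44.0/4.5 = 61.44 m/s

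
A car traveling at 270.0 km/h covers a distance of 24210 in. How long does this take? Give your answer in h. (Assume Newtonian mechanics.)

d = 24210 in × 0.0254 = 614.934 m
v = 270.0 km/h × 0.2777777777777778 = 75.0 m/s
t = d / v = 614.934 / 75.0 = 8.19912 s
t = 8.19912 s / 3600.0 = 0.002278 h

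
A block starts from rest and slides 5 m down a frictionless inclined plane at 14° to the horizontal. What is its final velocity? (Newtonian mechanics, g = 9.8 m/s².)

a = g sin(θ) = 9.8 × sin(14°) = 2.3708 m/s²
v = √(2ad) = √(2 × 2.3708 × 5) = 4.87 m/s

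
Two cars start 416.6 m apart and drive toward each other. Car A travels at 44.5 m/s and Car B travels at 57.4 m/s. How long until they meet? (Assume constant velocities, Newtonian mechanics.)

Combined speed: v_combined = 44.5 + 57.4 = 101.9 m/s
Time to meet: t = d/v_combined = 416.6/101.9 = 4.09 s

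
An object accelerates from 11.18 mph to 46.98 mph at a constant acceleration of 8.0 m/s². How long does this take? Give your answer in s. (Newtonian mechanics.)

v₀ = 11.18 mph × 0.44704 = 4.997907 m/s
v = 46.98 mph × 0.44704 = 21.00194 m/s
t = (v - v₀) / a = (21.00194 - 4.997907) / 8.0 = 2.001 s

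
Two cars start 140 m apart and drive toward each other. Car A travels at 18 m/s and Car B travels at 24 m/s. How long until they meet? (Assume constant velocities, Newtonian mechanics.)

Combined speed: v_combined = 18 + 24 = 42 m/s
Time to meet: t = d/v_combined = 140/42 = 3.33 s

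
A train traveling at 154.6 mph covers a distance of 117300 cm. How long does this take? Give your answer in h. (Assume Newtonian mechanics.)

d = 117300 cm × 0.01 = 1173.0 m
v = 154.6 mph × 0.44704 = 69.1124 m/s
t = d / v = 1173.0 / 69.1124 = 16.9724 s
t = 16.9724 s / 3600.0 = 0.004715 h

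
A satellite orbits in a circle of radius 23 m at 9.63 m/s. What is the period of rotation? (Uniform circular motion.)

T = 2πr/v = 2π×23/9.63 = 15.01 s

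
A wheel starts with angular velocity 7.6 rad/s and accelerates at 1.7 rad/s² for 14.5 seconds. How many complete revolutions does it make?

θ = ω₀t + ½αt² = 7.6×14.5 + ½×1.7×14.5² = 288.9125 rad
Total revolutions = θ/(2π) = 288.9125/(2π) = 45.98
Complete revolutions = ⌊45.98⌋ = 45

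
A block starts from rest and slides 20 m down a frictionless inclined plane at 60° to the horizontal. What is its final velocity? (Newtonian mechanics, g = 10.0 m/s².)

a = g sin(θ) = 10.0 × sin(60°) = 8.6603 m/s²
v = √(2ad) = √(2 × 8.6603 × 20) = 18.61 m/s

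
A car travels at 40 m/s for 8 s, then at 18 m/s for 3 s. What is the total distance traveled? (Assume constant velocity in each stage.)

d₁ = v₁t₁ = 40 × 8 = 320 m
d₂ = v₂t₂ = 18 × 3 = 54 m
d_total = 320 + 54 = 374 m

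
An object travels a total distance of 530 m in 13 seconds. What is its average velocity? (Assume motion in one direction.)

v_avg = Δd / Δt = 530 / 13 = 40.77 m/s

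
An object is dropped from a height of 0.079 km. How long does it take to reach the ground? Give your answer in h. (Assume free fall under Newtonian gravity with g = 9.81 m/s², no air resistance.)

h = 0.079 km × 1000.0 = 79.0 m
t = √(2h/g) = √(2 × 79.0 / 9.81) = 4.01323 s
t = 4.01323 s / 3600.0 = 0.001115 h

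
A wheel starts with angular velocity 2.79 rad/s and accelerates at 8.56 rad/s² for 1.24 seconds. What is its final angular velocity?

ω = ω₀ + αt = 2.79 + 8.56 × 1.24 = 13.4 rad/s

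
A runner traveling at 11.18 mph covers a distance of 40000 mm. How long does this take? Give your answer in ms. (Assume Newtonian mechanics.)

d = 40000 mm × 0.001 = 40.0 m
v = 11.18 mph × 0.44704 = 4.99791 m/s
t = d / v = 40.0 / 4.99791 = 8.00335 s
t = 8.00335 s / 0.001 = 8003 ms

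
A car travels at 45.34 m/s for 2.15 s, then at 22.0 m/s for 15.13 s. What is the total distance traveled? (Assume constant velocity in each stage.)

d₁ = v₁t₁ = 45.34 × 2.15 = 97.481 m
d₂ = v₂t₂ = 22.0 × 15.13 = 332.86 m
d_total = 97.481 + 332.86 = 430.34 m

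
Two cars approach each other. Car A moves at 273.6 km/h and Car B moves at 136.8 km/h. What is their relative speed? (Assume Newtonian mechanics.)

v_rel = v_A + v_B = 273.6 + 136.8 = 410.4 km/h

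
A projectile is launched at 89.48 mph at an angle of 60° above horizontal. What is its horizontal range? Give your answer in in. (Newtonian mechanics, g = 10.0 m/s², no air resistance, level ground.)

v₀ = 89.48 mph × 0.44704 = 40.0011 m/s
R = v₀² × sin(2θ) / g = 40.0011² × sin(2 × 60°) / 10.0 = 1600.09 × 0.866025 / 10.0 = 138.572 m
R = 138.572 m / 0.0254 = 5456 in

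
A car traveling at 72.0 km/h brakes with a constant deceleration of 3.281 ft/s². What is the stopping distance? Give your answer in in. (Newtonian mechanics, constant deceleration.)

v₀ = 72.0 km/h × 0.2777777777777778 = 20.0 m/s
a = 3.281 ft/s² × 0.3048 = 1.00005 m/s²
d = v₀² / (2a) = 20.0² / (2 × 1.00005) = 400.0 / 2.0001 = 199.99 m
d = 199.99 m / 0.0254 = 7874 in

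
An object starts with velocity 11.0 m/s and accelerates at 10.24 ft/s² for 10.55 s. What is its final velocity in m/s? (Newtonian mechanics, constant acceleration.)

a = 10.24 ft/s² × 0.3048 = 3.12115 m/s²
v = v₀ + a × t = 11.0 + 3.12115 × 10.55 = 43.93 m/s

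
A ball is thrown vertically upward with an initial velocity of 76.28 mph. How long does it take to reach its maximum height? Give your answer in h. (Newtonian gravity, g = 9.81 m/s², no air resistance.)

v₀ = 76.28 mph × 0.44704 = 34.1002 m/s
t_up = v₀ / g = 34.1002 / 9.81 = 3.47607 s
t_up = 3.47607 s / 3600.0 = 0.0009656 h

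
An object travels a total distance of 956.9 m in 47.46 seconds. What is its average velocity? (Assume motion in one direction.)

v_avg = Δd / Δt = 956.9 / 47.46 = 20.16 m/s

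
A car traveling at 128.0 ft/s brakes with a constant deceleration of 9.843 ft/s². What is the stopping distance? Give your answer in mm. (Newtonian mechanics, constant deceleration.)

v₀ = 128.0 ft/s × 0.3048 = 39.0144 m/s
a = 9.843 ft/s² × 0.3048 = 3.00015 m/s²
d = v₀² / (2a) = 39.0144² / (2 × 3.00015) = 1522.12 / 6.0003 = 253.674 m
d = 253.674 m / 0.001 = 253700 mm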